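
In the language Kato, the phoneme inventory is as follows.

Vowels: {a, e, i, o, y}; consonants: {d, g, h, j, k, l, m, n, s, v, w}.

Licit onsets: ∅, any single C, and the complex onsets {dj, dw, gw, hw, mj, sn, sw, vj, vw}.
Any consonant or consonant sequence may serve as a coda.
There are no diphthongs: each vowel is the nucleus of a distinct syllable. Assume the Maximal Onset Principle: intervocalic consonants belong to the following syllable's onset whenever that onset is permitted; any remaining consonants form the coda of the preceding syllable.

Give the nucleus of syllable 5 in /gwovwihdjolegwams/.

a

Nuclei (vowels): o, i, o, e, a → 5 syllables.
The fifth nucleus (vowel 5 from the left) is /a/.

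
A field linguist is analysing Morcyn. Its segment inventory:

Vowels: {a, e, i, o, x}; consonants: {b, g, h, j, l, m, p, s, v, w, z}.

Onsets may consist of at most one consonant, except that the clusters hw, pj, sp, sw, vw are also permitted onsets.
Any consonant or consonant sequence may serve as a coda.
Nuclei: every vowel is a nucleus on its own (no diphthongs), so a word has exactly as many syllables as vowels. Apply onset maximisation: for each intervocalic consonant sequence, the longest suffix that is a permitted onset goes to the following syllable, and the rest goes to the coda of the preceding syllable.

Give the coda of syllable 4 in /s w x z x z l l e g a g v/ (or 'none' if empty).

The vowels are x, x, e, a — 4 nuclei, so 4 syllables.
Between /x/ (V1) and /x/ (V2): /z/ is a single consonant, so it becomes the next onset.
Between /x/ (V2) and /e/ (V3): /zll/ — longest licit onset from the right is /l/, leaving /zl/ as coda.
Between /e/ (V3) and /a/ (V4): /g/ is a single consonant, so it becomes the next onset.
Syllabification: swx.zxzl.le.gagv.
Syllable 4 is /gagv/: onset /g/, nucleus /a/, coda /gv/.

gv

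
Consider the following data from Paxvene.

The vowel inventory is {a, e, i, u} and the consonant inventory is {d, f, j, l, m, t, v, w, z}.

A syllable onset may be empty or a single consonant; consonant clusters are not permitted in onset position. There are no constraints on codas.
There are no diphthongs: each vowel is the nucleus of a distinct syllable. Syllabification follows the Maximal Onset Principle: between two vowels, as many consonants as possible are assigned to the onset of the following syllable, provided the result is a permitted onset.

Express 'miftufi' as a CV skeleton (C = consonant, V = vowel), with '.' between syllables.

The vowels are i, u, i — 3 nuclei, so 3 syllables.
V1 /i/ – V2 /u/: /ft/ — longest licit onset from the right is /t/, leaving /f/ as coda.
V2 /u/ – V3 /i/: just /f/ — single C goes to the following onset.
Putting it together: mif.tu.fi.
Mapping each syllable to C/V: /mif/ → CVC, /tu/ → CV, /fi/ → CV.

CVC.CV.CV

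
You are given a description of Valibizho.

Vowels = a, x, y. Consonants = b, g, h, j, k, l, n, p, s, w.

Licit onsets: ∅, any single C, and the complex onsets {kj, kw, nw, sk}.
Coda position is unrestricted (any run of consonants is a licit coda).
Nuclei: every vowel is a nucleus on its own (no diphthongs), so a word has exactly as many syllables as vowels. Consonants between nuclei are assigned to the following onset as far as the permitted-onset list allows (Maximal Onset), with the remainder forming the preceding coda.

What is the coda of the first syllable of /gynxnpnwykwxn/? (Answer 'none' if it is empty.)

none

The vowels are y, x, y, x — 4 nuclei, so 4 syllables.
σ1/σ2 boundary: just /n/ — single C goes to the following onset.
σ2/σ3 boundary: /npnw/ splits as /np/ + /nw/ (/nw/ is the longest suffix that is a licit onset).
σ3/σ4 boundary: /kw/ is a licit onset in full, so it all attaches to the next syllable.
So the parse is gy.nxnp.nwy.kwxn.
Syllable 1 is /gy/: onset /g/, nucleus /y/, coda ∅.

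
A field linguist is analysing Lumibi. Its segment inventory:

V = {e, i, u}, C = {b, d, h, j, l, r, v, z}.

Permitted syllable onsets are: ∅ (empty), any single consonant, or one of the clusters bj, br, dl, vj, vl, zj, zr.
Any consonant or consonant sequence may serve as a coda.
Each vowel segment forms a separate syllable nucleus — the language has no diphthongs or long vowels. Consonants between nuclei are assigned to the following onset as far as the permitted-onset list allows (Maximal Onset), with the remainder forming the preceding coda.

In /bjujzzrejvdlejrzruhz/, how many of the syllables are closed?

Vowels present: u, e, e, u; each is a nucleus, giving 4 syllables.
σ1/σ2 boundary: /jzzr/ splits as /jz/ + /zr/ (/zr/ is the longest suffix that is a licit onset).
σ2/σ3 boundary: /jvdl/ — longest licit onset from the right is /dl/, leaving /jv/ as coda.
σ3/σ4 boundary: cluster /jrzr/ — the longest permitted-onset suffix is /zr/; onset = /zr/, preceding coda = /jr/.
So the parse is bjujz.zrejv.dlejr.zruhz.
Classifying each syllable: /bjujz/ (closed), /zrejv/ (closed), /dlejr/ (closed), /zruhz/ (closed).
Closed syllables: 4.

4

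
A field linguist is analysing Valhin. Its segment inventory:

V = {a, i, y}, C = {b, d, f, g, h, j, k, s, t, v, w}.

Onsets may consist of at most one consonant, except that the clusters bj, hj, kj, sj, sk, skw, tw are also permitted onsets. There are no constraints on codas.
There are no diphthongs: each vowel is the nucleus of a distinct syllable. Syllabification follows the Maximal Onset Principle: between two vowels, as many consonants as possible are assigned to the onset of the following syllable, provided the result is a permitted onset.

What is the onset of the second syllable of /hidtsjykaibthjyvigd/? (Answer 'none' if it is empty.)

Nuclei (vowels): i, y, a, i, y, i → 6 syllables.
σ1/σ2 boundary: /dtsj/ — longest licit onset from the right is /sj/, leaving /dt/ as coda.
σ2/σ3 boundary: /k/ is a single consonant, so it becomes the next onset.
σ3/σ4 boundary: nothing intervenes; syllable break is V.V.
σ4/σ5 boundary: /bthj/ — longest licit onset from the right is /hj/, leaving /bt/ as coda.
σ5/σ6 boundary: /v/ is a single consonant, so it becomes the next onset.
So the parse is hidt.sjy.ka.ibt.hjy.vigd.
Syllable 2 is /sjy/: onset /sj/, nucleus /y/, coda ∅.

sj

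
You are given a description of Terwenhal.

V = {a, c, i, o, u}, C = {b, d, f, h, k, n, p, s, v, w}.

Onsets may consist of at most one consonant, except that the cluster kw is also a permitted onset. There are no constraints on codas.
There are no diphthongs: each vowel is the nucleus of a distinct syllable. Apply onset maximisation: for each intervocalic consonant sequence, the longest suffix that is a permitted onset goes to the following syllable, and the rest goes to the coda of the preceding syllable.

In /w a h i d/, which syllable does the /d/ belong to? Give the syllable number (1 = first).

2

Vowels present: a, i; each is a nucleus, giving 2 syllables.
V1 /a/ – V2 /i/: /h/ → onset of the next syllable (single consonants are always licit onsets).
Result: wa.hid.
The /d/ is in the coda of syllable 2 (/hid/).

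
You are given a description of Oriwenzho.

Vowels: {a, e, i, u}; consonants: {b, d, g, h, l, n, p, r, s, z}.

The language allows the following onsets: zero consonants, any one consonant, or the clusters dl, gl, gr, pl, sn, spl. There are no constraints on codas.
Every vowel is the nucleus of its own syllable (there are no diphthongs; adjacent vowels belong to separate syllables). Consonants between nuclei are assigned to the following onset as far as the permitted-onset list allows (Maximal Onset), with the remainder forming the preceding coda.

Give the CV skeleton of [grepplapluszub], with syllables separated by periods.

CCVC.CCV.CCVC.CVC

Nuclei (vowels): e, a, u, u → 4 syllables.
V1 /e/ – V2 /a/: cluster /ppl/ — the longest permitted-onset suffix is /pl/; onset = /pl/, preceding coda = /p/.
V2 /a/ – V3 /u/: /pl/ — entire cluster is a permitted onset → onset /pl/, coda ∅.
V3 /u/ – V4 /u/: /sz/ splits as /s/ + /z/ (/z/ is the longest suffix that is a licit onset).
Result: grep.pla.plus.zub.
Mapping each syllable to C/V: /grep/ → CCVC, /pla/ → CCV, /plus/ → CCVC, /zub/ → CVC.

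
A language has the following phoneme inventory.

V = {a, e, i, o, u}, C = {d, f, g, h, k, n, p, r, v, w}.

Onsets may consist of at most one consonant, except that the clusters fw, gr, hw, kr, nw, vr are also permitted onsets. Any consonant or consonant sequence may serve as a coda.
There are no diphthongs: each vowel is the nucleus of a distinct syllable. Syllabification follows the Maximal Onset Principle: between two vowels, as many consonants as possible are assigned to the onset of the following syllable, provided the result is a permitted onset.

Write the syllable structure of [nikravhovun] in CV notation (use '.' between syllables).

CV.CCVC.CV.CVC

Nuclei (vowels): i, a, o, u → 4 syllables.
/i…a/ gap (V1→V2): cluster /kr/ — /kr/ is itself a permitted onset, so the whole cluster goes right; preceding coda = ∅.
/a…o/ gap (V2→V3): /vh/ — longest licit onset from the right is /h/, leaving /v/ as coda.
/o…u/ gap (V3→V4): /v/ → onset of the next syllable (single consonants are always licit onsets).
Syllabification: ni.krav.ho.vun.
Mapping each syllable to C/V: /ni/ → CV, /krav/ → CCVC, /ho/ → CV, /vun/ → CVC.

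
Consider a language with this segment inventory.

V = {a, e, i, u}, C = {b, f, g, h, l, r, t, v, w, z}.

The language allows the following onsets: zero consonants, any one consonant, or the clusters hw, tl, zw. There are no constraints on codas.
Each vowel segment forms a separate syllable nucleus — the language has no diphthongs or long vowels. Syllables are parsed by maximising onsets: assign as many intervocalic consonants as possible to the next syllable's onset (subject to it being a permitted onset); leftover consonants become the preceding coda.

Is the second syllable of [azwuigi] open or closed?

open

Nuclei (vowels): a, u, i, i → 4 syllables.
V1 /a/ – V2 /u/: cluster /zw/ — /zw/ is itself a permitted onset, so the whole cluster goes right; preceding coda = ∅.
V2 /u/ – V3 /i/: hiatus — the boundary sits between the two vowels.
V3 /i/ – V4 /i/: /g/ is a single consonant, so it becomes the next onset.
Putting it together: a.zwu.i.gi.
Syllable 2 is /zwu/; it ends in its nucleus with no coda, so it is open.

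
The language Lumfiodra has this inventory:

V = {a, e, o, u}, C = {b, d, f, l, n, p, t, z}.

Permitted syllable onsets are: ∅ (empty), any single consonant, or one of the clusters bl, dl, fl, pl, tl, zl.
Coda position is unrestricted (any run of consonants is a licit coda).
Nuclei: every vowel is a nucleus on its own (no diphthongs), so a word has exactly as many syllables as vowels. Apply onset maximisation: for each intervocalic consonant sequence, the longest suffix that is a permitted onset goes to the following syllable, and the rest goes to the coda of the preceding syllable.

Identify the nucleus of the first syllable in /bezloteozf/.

The vowels are e, o, e, o — 4 nuclei, so 4 syllables.
The first nucleus (vowel 1 from the left) is /e/.

e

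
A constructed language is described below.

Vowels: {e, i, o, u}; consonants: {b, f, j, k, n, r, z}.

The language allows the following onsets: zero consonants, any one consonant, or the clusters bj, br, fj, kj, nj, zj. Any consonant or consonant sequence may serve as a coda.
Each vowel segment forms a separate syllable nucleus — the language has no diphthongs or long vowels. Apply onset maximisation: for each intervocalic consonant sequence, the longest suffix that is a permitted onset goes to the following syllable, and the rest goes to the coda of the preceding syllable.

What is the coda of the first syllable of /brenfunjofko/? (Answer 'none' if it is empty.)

n

Vowels present: e, u, o, o; each is a nucleus, giving 4 syllables.
V1 /e/ – V2 /u/: /nf/ — longest licit onset from the right is /f/, leaving /n/ as coda.
V2 /u/ – V3 /o/: /nj/ — entire cluster is a permitted onset → onset /nj/, coda ∅.
V3 /o/ – V4 /o/: cluster /fk/ — the longest permitted-onset suffix is /k/; onset = /k/, preceding coda = /f/.
Result: bren.fu.njof.ko.
Syllable 1 is /bren/: onset /br/, nucleus /e/, coda /n/.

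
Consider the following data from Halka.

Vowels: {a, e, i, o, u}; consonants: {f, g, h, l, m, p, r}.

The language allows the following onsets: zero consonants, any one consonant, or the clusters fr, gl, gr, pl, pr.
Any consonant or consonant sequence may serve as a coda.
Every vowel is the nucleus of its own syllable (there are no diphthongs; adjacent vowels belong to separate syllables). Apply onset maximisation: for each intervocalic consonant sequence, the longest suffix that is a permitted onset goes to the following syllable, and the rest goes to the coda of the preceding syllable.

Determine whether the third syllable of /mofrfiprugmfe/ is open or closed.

Nuclei (vowels): o, i, u, e → 4 syllables.
σ1/σ2 boundary: /frf/ splits as /fr/ + /f/ (/f/ is the longest suffix that is a licit onset).
σ2/σ3 boundary: /pr/ is a licit onset in full, so it all attaches to the next syllable.
σ3/σ4 boundary: cluster /gmf/ — the longest permitted-onset suffix is /f/; onset = /f/, preceding coda = /gm/.
So the parse is mofr.fi.prugm.fe.
Syllable 3 is /prugm/ with coda /gm/, so it is closed.

closed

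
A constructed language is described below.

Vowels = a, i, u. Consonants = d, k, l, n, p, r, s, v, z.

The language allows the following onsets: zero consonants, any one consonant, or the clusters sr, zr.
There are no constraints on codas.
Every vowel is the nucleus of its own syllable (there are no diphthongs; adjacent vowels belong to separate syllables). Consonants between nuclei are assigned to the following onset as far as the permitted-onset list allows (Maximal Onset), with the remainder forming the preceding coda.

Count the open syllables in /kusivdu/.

Nuclei (vowels): u, i, u → 3 syllables.
/u…i/ gap (V1→V2): /s/ is a single consonant, so it becomes the next onset.
/i…u/ gap (V2→V3): /vd/ — longest licit onset from the right is /d/, leaving /v/ as coda.
Putting it together: ku.siv.du.
Classifying each syllable: /ku/ (open), /siv/ (closed), /du/ (open).
Open syllables: 2.

2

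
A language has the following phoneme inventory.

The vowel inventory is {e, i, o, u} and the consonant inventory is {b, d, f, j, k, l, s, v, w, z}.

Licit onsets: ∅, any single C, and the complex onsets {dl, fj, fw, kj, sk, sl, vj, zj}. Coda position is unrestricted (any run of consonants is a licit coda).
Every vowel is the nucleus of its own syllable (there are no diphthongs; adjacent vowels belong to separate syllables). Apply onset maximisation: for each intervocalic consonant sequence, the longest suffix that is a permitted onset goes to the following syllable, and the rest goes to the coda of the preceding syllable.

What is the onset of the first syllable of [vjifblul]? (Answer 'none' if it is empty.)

Nuclei (vowels): i, u → 2 syllables.
/i…u/ gap (V1→V2): cluster /fbl/ — the longest permitted-onset suffix is /l/; onset = /l/, preceding coda = /fb/.
So the parse is vjifb.lul.
Syllable 1 is /vjifb/: onset /vj/, nucleus /i/, coda /fb/.

vj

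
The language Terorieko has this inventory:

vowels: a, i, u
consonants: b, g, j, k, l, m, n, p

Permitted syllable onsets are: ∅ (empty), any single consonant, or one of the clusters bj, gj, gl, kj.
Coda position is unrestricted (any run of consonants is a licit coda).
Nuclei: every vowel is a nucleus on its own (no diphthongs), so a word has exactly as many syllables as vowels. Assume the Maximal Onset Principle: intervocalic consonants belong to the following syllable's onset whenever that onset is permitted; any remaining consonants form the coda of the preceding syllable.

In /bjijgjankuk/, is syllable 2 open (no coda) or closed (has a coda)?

Nuclei (vowels): i, a, u → 3 syllables.
Between /i/ (V1) and /a/ (V2): /jgj/; trying suffixes from longest down, /gj/ is the first permitted one, so coda /j/ | onset /gj/.
Between /a/ (V2) and /u/ (V3): /nk/ splits as /n/ + /k/ (/k/ is the longest suffix that is a licit onset).
Result: bjij.gjan.kuk.
Syllable 2 is /gjan/ with coda /n/, so it is closed.

closed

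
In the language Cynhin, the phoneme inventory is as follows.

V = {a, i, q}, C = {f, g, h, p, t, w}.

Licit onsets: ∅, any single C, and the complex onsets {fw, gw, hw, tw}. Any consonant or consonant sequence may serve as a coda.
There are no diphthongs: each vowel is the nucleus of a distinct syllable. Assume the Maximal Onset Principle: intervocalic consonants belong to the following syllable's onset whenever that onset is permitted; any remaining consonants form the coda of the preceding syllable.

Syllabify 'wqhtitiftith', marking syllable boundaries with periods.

wqh.ti.tif.tith

Vowels present: q, i, i, i; each is a nucleus, giving 4 syllables.
Between /q/ (V1) and /i/ (V2): /ht/ — longest licit onset from the right is /t/, leaving /h/ as coda.
Between /i/ (V2) and /i/ (V3): /t/ → onset of the next syllable (single consonants are always licit onsets).
Between /i/ (V3) and /i/ (V4): cluster /ft/ — the longest permitted-onset suffix is /t/; onset = /t/, preceding coda = /f/.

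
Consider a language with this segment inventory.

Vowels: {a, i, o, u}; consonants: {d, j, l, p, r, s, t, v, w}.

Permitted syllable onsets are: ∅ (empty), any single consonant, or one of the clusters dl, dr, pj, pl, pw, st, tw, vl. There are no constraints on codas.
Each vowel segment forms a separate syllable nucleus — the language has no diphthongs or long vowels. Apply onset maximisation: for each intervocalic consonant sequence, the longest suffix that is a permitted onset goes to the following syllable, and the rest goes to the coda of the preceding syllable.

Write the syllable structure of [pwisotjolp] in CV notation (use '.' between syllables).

CCV.CVC.CVCC

The vowels are i, o, o — 3 nuclei, so 3 syllables.
V1 /i/ – V2 /o/: just /s/ — single C goes to the following onset.
V2 /o/ – V3 /o/: cluster /tj/ — the longest permitted-onset suffix is /j/; onset = /j/, preceding coda = /t/.
Result: pwi.sot.jolp.
Mapping each syllable to C/V: /pwi/ → CCV, /sot/ → CVC, /jolp/ → CVCC.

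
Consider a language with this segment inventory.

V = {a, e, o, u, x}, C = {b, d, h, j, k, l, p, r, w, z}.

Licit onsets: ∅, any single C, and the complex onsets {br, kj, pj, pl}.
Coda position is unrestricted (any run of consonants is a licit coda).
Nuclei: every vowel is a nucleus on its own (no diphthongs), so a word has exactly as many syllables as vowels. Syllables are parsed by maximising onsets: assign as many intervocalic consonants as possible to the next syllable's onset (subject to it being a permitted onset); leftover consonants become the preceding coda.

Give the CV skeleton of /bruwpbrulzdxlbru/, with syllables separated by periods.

CCVCC.CCVCC.CVC.CCV

Vowels present: u, u, x, u; each is a nucleus, giving 4 syllables.
σ1/σ2 boundary: /wpbr/ — longest licit onset from the right is /br/, leaving /wp/ as coda.
σ2/σ3 boundary: /lzd/ splits as /lz/ + /d/ (/d/ is the longest suffix that is a licit onset).
σ3/σ4 boundary: /lbr/ splits as /l/ + /br/ (/br/ is the longest suffix that is a licit onset).
So the parse is bruwp.brulz.dxl.bru.
Mapping each syllable to C/V: /bruwp/ → CCVCC, /brulz/ → CCVCC, /dxl/ → CVC, /bru/ → CCV.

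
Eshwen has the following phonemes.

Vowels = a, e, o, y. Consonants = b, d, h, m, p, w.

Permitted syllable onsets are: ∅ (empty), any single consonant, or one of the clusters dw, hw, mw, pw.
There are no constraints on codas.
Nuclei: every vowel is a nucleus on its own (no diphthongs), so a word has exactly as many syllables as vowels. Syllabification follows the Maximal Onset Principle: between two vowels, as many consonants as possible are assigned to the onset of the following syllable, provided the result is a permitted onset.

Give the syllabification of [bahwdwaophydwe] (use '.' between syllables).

bahw.dwa.op.hy.dwe

The vowels are a, a, o, y, e — 5 nuclei, so 5 syllables.
Between /a/ (V1) and /a/ (V2): cluster /hwdw/ — the longest permitted-onset suffix is /dw/; onset = /dw/, preceding coda = /hw/.
Between /a/ (V2) and /o/ (V3): nothing intervenes; syllable break is V.V.
Between /o/ (V3) and /y/ (V4): /ph/ splits as /p/ + /h/ (/h/ is the longest suffix that is a licit onset).
Between /y/ (V4) and /e/ (V5): /dw/ is a licit onset in full, so it all attaches to the next syllable.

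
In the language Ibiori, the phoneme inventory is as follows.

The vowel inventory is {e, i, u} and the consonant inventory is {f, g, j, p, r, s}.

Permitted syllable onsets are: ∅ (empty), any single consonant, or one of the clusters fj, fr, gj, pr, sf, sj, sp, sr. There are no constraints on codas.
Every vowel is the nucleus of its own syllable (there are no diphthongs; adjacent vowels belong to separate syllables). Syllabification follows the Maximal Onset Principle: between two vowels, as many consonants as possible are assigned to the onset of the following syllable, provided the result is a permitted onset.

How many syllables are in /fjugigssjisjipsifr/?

Nuclei (vowels): u, i, i, i, i → 5 syllables.

5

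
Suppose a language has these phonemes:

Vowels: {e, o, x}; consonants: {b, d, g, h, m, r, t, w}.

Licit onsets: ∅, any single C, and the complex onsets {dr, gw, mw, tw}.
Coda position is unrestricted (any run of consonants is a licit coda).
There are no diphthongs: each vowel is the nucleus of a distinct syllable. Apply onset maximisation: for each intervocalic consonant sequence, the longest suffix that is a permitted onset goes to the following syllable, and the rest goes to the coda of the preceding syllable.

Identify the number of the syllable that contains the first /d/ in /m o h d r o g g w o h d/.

2

Vowels present: o, o, o; each is a nucleus, giving 3 syllables.
V1 /o/ – V2 /o/: /hdr/ — longest licit onset from the right is /dr/, leaving /h/ as coda.
V2 /o/ – V3 /o/: /ggw/ splits as /g/ + /gw/ (/gw/ is the longest suffix that is a licit onset).
Result: moh.drog.gwohd.
The first /d/ is in the onset of syllable 2 (/drog/).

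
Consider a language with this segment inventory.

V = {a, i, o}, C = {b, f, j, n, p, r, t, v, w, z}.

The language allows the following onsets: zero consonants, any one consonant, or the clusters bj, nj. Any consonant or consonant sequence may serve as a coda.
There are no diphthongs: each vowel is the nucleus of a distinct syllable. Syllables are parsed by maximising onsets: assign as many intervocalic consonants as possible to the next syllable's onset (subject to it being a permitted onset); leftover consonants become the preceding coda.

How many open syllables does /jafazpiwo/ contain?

3

The vowels are a, a, i, o — 4 nuclei, so 4 syllables.
/a…a/ gap (V1→V2): just /f/ — single C goes to the following onset.
/a…i/ gap (V2→V3): /zp/; trying suffixes from longest down, /p/ is the first permitted one, so coda /z/ | onset /p/.
/i…o/ gap (V3→V4): /w/ → onset of the next syllable (single consonants are always licit onsets).
Syllabification: ja.faz.pi.wo.
Classifying each syllable: /ja/ (open), /faz/ (closed), /pi/ (open), /wo/ (open).
Open syllables: 3.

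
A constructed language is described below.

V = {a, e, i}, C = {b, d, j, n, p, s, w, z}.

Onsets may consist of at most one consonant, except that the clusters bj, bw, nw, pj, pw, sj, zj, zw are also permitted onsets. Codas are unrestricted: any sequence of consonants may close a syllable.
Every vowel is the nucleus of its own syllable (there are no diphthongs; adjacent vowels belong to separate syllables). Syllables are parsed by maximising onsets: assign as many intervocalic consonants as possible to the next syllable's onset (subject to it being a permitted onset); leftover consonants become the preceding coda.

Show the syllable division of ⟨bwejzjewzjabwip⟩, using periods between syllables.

Vowels present: e, e, a, i; each is a nucleus, giving 4 syllables.
V1 /e/ – V2 /e/: /jzj/ splits as /j/ + /zj/ (/zj/ is the longest suffix that is a licit onset).
V2 /e/ – V3 /a/: cluster /wzj/ — the longest permitted-onset suffix is /zj/; onset = /zj/, preceding coda = /w/.
V3 /a/ – V4 /i/: /bw/ is a licit onset in full, so it all attaches to the next syllable.

bwej.zjew.zja.bwip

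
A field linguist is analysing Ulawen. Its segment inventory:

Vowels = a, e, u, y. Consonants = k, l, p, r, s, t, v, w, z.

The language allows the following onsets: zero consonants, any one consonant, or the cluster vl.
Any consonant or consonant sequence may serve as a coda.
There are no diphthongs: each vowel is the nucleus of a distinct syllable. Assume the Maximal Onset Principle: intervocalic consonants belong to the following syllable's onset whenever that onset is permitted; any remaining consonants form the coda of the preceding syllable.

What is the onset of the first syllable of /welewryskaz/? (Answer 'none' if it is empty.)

w

The vowels are e, e, y, a — 4 nuclei, so 4 syllables.
/e…e/ gap (V1→V2): /l/ → onset of the next syllable (single consonants are always licit onsets).
/e…y/ gap (V2→V3): /wr/; trying suffixes from longest down, /r/ is the first permitted one, so coda /w/ | onset /r/.
/y…a/ gap (V3→V4): /sk/ — longest licit onset from the right is /k/, leaving /s/ as coda.
Result: we.lew.rys.kaz.
Syllable 1 is /we/: onset /w/, nucleus /e/, coda ∅.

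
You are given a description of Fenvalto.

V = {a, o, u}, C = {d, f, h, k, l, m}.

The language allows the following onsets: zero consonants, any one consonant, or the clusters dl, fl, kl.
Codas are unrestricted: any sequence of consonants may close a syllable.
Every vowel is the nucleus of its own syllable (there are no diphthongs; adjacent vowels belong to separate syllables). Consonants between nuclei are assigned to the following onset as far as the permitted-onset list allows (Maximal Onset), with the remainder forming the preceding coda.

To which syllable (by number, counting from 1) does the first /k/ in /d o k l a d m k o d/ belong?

2

The vowels are o, a, o — 3 nuclei, so 3 syllables.
/o…a/ gap (V1→V2): /kl/ — entire cluster is a permitted onset → onset /kl/, coda ∅.
/a…o/ gap (V2→V3): cluster /dmk/ — the longest permitted-onset suffix is /k/; onset = /k/, preceding coda = /dm/.
Putting it together: do.kladm.kod.
The first /k/ is in the onset of syllable 2 (/kladm/).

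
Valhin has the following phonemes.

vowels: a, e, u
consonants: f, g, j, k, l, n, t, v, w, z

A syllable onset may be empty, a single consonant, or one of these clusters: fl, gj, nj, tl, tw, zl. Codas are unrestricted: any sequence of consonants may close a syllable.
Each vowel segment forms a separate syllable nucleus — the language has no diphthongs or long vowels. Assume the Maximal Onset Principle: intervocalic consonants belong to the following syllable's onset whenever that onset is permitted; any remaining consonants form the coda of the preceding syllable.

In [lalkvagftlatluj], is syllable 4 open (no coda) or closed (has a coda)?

closed

Nuclei (vowels): a, a, a, u → 4 syllables.
Between /a/ (V1) and /a/ (V2): cluster /lkv/ — the longest permitted-onset suffix is /v/; onset = /v/, preceding coda = /lk/.
Between /a/ (V2) and /a/ (V3): cluster /gftl/ — the longest permitted-onset suffix is /tl/; onset = /tl/, preceding coda = /gf/.
Between /a/ (V3) and /u/ (V4): /tl/ — entire cluster is a permitted onset → onset /tl/, coda ∅.
So the parse is lalk.vagf.tla.tluj.
Syllable 4 is /tluj/ with coda /j/, so it is closed.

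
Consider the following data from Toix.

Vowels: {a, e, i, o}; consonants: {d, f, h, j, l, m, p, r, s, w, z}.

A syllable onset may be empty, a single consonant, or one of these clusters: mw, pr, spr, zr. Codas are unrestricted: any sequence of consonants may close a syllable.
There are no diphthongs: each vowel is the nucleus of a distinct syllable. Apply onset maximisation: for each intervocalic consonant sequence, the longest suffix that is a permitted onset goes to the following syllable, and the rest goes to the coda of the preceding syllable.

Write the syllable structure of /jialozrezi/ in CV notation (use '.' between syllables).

Vowels present: i, a, o, e, i; each is a nucleus, giving 5 syllables.
σ1/σ2 boundary: nothing intervenes; syllable break is V.V.
σ2/σ3 boundary: /l/ is a single consonant, so it becomes the next onset.
σ3/σ4 boundary: cluster /zr/ — /zr/ is itself a permitted onset, so the whole cluster goes right; preceding coda = ∅.
σ4/σ5 boundary: /z/ is a single consonant, so it becomes the next onset.
Syllabification: ji.a.lo.zre.zi.
Mapping each syllable to C/V: /ji/ → CV, /a/ → V, /lo/ → CV, /zre/ → CCV, /zi/ → CV.

CV.V.CV.CCV.CV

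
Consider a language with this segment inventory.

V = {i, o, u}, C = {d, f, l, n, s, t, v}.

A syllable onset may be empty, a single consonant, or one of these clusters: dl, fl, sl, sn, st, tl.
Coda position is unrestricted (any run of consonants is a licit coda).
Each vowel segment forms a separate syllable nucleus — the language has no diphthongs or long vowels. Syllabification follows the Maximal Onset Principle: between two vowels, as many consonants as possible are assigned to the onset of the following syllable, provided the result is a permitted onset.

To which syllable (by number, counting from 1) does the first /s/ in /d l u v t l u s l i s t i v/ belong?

3

Nuclei (vowels): u, u, i, i → 4 syllables.
Between /u/ (V1) and /u/ (V2): /vtl/; trying suffixes from longest down, /tl/ is the first permitted one, so coda /v/ | onset /tl/.
Between /u/ (V2) and /i/ (V3): cluster /sl/ — /sl/ is itself a permitted onset, so the whole cluster goes right; preceding coda = ∅.
Between /i/ (V3) and /i/ (V4): /st/ — entire cluster is a permitted onset → onset /st/, coda ∅.
Putting it together: dluv.tlu.sli.stiv.
The first /s/ is in the onset of syllable 3 (/sli/).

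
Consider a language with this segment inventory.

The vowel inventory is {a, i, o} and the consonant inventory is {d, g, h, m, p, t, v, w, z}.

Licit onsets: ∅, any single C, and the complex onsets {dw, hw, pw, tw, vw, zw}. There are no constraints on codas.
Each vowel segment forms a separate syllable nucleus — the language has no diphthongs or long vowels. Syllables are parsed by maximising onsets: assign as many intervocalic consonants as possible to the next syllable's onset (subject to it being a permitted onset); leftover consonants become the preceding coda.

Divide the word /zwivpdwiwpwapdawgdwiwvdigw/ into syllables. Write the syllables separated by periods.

zwivp.dwiw.pwap.dawg.dwiwv.digw

Vowels present: i, i, a, a, i, i; each is a nucleus, giving 6 syllables.
Between /i/ (V1) and /i/ (V2): /vpdw/; trying suffixes from longest down, /dw/ is the first permitted one, so coda /vp/ | onset /dw/.
Between /i/ (V2) and /a/ (V3): cluster /wpw/ — the longest permitted-onset suffix is /pw/; onset = /pw/, preceding coda = /w/.
Between /a/ (V3) and /a/ (V4): /pd/ — longest licit onset from the right is /d/, leaving /p/ as coda.
Between /a/ (V4) and /i/ (V5): /wgdw/; trying suffixes from longest down, /dw/ is the first permitted one, so coda /wg/ | onset /dw/.
Between /i/ (V5) and /i/ (V6): /wvd/ — longest licit onset from the right is /d/, leaving /wv/ as coda.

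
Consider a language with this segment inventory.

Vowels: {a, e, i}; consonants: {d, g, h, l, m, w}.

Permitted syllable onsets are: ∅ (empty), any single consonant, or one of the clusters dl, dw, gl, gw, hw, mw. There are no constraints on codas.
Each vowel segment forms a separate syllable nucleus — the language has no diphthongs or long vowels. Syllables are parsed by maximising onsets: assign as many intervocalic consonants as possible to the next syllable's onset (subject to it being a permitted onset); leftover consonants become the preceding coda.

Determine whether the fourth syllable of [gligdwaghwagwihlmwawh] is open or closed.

Vowels present: i, a, a, i, a; each is a nucleus, giving 5 syllables.
/i…a/ gap (V1→V2): cluster /gdw/ — the longest permitted-onset suffix is /dw/; onset = /dw/, preceding coda = /g/.
/a…a/ gap (V2→V3): /ghw/ — longest licit onset from the right is /hw/, leaving /g/ as coda.
/a…i/ gap (V3→V4): /gw/ is a licit onset in full, so it all attaches to the next syllable.
/i…a/ gap (V4→V5): /hlmw/ splits as /hl/ + /mw/ (/mw/ is the longest suffix that is a licit onset).
Putting it together: glig.dwag.hwa.gwihl.mwawh.
Syllable 4 is /gwihl/ with coda /hl/, so it is closed.

closed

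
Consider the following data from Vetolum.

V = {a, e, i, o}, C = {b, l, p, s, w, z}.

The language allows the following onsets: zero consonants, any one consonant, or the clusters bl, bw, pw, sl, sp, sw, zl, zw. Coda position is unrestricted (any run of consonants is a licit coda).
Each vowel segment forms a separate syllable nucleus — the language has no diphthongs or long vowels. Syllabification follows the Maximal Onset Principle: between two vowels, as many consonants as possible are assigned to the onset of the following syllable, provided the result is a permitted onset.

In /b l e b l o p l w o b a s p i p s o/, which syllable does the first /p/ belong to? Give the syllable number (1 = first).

Vowels present: e, o, o, a, i, o; each is a nucleus, giving 6 syllables.
/e…o/ gap (V1→V2): cluster /bl/ — /bl/ is itself a permitted onset, so the whole cluster goes right; preceding coda = ∅.
/o…o/ gap (V2→V3): /plw/ — longest licit onset from the right is /w/, leaving /pl/ as coda.
/o…a/ gap (V3→V4): /b/ is a single consonant, so it becomes the next onset.
/a…i/ gap (V4→V5): /sp/ is a licit onset in full, so it all attaches to the next syllable.
/i…o/ gap (V5→V6): /ps/ splits as /p/ + /s/ (/s/ is the longest suffix that is a licit onset).
Result: ble.blopl.wo.ba.spip.so.
The first /p/ is in the coda of syllable 2 (/blopl/).

2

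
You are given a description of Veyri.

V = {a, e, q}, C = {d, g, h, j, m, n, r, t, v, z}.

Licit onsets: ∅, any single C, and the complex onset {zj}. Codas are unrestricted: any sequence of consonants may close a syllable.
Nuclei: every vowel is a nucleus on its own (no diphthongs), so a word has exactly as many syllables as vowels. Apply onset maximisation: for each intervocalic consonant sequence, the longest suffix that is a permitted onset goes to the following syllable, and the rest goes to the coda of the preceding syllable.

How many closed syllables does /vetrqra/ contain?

1

Nuclei (vowels): e, q, a → 3 syllables.
Between /e/ (V1) and /q/ (V2): /tr/ — longest licit onset from the right is /r/, leaving /t/ as coda.
Between /q/ (V2) and /a/ (V3): just /r/ — single C goes to the following onset.
Syllabification: vet.rq.ra.
Classifying each syllable: /vet/ (closed), /rq/ (open), /ra/ (open).
Closed syllables: 1.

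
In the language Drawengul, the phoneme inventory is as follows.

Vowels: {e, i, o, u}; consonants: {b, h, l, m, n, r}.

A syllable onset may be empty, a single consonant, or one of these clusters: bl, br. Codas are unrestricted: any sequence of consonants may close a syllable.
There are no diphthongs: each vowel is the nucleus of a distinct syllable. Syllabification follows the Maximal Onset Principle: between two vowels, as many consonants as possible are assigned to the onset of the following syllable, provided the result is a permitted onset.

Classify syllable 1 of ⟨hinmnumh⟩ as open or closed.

closed

Vowels present: i, u; each is a nucleus, giving 2 syllables.
V1 /i/ – V2 /u/: cluster /nmn/ — the longest permitted-onset suffix is /n/; onset = /n/, preceding coda = /nm/.
Putting it together: hinm.numh.
Syllable 1 is /hinm/ with coda /nm/, so it is closed.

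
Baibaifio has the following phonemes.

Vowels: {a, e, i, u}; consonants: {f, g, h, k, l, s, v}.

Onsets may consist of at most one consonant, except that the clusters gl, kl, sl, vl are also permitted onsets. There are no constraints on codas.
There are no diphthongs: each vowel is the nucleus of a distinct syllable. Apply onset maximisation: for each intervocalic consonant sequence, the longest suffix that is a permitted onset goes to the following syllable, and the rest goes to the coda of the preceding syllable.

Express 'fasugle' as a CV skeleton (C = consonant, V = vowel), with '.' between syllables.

CV.CV.CCV

The vowels are a, u, e — 3 nuclei, so 3 syllables.
/a…u/ gap (V1→V2): /s/ is a single consonant, so it becomes the next onset.
/u…e/ gap (V2→V3): cluster /gl/ — /gl/ is itself a permitted onset, so the whole cluster goes right; preceding coda = ∅.
Result: fa.su.gle.
Mapping each syllable to C/V: /fa/ → CV, /su/ → CV, /gle/ → CCV.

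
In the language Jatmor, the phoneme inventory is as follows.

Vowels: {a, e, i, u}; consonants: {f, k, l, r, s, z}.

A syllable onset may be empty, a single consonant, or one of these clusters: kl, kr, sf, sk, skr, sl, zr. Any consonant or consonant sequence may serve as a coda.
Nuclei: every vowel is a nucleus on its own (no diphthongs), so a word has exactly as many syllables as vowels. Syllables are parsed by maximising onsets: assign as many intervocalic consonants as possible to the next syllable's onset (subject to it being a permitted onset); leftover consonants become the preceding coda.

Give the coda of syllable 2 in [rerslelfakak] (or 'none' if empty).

The vowels are e, e, a, a — 4 nuclei, so 4 syllables.
Between /e/ (V1) and /e/ (V2): cluster /rsl/ — the longest permitted-onset suffix is /sl/; onset = /sl/, preceding coda = /r/.
Between /e/ (V2) and /a/ (V3): /lf/ — longest licit onset from the right is /f/, leaving /l/ as coda.
Between /a/ (V3) and /a/ (V4): /k/ is a single consonant, so it becomes the next onset.
Result: rer.slel.fa.kak.
Syllable 2 is /slel/: onset /sl/, nucleus /e/, coda /l/.

l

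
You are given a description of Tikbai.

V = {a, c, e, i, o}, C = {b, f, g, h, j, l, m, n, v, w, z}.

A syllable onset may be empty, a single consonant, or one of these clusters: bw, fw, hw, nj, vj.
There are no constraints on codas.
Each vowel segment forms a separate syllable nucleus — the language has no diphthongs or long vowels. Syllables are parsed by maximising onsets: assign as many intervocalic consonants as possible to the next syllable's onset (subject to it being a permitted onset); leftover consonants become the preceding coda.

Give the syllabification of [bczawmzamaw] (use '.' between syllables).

bc.zawm.za.maw

The vowels are c, a, a, a — 4 nuclei, so 4 syllables.
/c…a/ gap (V1→V2): /z/ → onset of the next syllable (single consonants are always licit onsets).
/a…a/ gap (V2→V3): /wmz/; trying suffixes from longest down, /z/ is the first permitted one, so coda /wm/ | onset /z/.
/a…a/ gap (V3→V4): just /m/ — single C goes to the following onset.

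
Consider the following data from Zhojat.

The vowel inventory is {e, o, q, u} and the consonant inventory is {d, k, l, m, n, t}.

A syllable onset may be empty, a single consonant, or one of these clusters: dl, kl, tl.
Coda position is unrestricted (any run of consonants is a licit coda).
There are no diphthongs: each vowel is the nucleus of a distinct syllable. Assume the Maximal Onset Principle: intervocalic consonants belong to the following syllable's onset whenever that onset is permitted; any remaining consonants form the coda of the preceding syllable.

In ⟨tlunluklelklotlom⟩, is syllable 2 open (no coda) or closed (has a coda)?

open

Nuclei (vowels): u, u, e, o, o → 5 syllables.
/u…u/ gap (V1→V2): cluster /nl/ — the longest permitted-onset suffix is /l/; onset = /l/, preceding coda = /n/.
/u…e/ gap (V2→V3): cluster /kl/ — /kl/ is itself a permitted onset, so the whole cluster goes right; preceding coda = ∅.
/e…o/ gap (V3→V4): cluster /lkl/ — the longest permitted-onset suffix is /kl/; onset = /kl/, preceding coda = /l/.
/o…o/ gap (V4→V5): cluster /tl/ — /tl/ is itself a permitted onset, so the whole cluster goes right; preceding coda = ∅.
Result: tlun.lu.klel.klo.tlom.
Syllable 2 is /lu/; it ends in its nucleus with no coda, so it is open.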